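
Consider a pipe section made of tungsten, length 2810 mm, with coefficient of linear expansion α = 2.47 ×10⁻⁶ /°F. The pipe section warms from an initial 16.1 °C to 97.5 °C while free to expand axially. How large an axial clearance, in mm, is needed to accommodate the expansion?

1.02 mm

Convert α: 2.47×10⁻⁶/°F × (9/5) = 4.45×10⁻⁶/K.
ΔT = 97.5 − 16.1 = 81.40 K.
ΔL = α·L₀·ΔT = 4.45×10⁻⁶ × 2810 mm × 81.40 K = 1.02 mm.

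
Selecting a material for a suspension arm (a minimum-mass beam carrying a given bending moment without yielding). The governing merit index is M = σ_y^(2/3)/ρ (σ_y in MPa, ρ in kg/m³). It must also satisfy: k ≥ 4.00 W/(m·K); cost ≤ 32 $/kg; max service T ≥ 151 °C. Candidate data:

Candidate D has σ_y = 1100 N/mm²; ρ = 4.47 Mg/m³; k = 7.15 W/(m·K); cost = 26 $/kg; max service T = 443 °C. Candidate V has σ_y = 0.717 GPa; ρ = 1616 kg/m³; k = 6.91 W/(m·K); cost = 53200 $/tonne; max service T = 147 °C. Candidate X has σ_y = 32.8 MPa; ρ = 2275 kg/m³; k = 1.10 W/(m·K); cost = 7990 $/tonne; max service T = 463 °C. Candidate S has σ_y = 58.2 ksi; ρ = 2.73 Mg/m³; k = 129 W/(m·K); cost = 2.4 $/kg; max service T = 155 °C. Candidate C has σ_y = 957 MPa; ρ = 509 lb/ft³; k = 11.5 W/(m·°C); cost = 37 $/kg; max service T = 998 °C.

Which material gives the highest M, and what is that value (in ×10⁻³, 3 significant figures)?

candidate D, M = 23.8×10⁻³

Screen on constraints: k ≥ 4.00 W/(m·K); cost ≤ 32 $/kg; max service T ≥ 151 °C. Survivors: candidate D, candidate S.
In SI units:
  candidate D: σ_y = 1100 MPa, ρ = 4470 kg/m³
  candidate S: σ_y = 401.3 MPa, ρ = 2730 kg/m³
  candidate D: M = 23.8×10⁻³
  candidate S: M = 19.9×10⁻³
Highest index: candidate D.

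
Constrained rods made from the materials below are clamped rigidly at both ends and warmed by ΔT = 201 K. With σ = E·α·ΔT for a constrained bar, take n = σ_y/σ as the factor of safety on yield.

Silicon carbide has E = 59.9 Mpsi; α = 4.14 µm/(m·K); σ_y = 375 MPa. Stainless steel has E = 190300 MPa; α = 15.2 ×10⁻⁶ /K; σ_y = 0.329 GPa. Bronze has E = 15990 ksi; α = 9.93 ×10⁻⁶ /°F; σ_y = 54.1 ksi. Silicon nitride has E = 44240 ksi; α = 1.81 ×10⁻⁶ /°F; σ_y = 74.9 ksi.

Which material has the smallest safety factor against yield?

stainless steel

Per material, after unit conversion:
  silicon carbide: E = 413.0, α = 4.14, σ_y = 375.0 → σ = 344 MPa, n = 1.09
  stainless steel: E = 190.3, α = 15.2, σ_y = 329.0 → σ = 581 MPa, n = 0.566
  bronze: E = 110.2, α = 17.9, σ_y = 373.0 → σ = 396 MPa, n = 0.942
  silicon nitride: E = 305.0, α = 3.26, σ_y = 516.4 → σ = 200 MPa, n = 2.59
The minimum is stainless steel at n = 0.566.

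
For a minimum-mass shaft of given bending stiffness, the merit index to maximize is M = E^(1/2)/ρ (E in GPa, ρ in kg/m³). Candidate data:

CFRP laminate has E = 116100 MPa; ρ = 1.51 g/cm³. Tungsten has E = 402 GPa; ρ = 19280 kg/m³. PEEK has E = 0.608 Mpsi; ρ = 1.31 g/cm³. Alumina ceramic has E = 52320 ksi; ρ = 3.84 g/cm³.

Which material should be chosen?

CFRP laminate

Normalizing units and computing the index:
  CFRP laminate: E = 116.1 GPa, ρ = 1510 kg/m³
  tungsten: E = 402.0 GPa, ρ = 19280 kg/m³
  PEEK: E = 4.192 GPa, ρ = 1310 kg/m³
  alumina ceramic: E = 360.7 GPa, ρ = 3840 kg/m³
  CFRP laminate: M = 7.14×10⁻³
  alumina ceramic: M = 4.95×10⁻³
  PEEK: M = 1.56×10⁻³
  tungsten: M = 1.04×10⁻³
The maximum is for CFRP laminate.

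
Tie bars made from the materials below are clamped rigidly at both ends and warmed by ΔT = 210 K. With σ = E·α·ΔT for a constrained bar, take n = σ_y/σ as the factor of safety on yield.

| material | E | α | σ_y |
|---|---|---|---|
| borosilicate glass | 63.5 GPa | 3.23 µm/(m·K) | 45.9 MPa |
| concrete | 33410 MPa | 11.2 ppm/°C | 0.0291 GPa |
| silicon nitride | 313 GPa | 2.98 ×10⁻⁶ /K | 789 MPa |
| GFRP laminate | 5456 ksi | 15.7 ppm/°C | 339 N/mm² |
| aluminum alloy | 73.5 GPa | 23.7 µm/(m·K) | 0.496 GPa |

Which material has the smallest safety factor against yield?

In consistent units (E in GPa, α in ×10⁻⁶/K, σ_y in MPa):
  borosilicate glass: E = 63.50, α = 3.23, σ_y = 45.90 → σ = 43.1 MPa, n = 1.07
  concrete: E = 33.41, α = 11.2, σ_y = 29.10 → σ = 78.6 MPa, n = 0.370
  silicon nitride: E = 313.0, α = 2.98, σ_y = 789.0 → σ = 196 MPa, n = 4.03
  GFRP laminate: E = 37.62, α = 15.7, σ_y = 339.0 → σ = 124 MPa, n = 2.73
  aluminum alloy: E = 73.50, α = 23.7, σ_y = 496.0 → σ = 366 MPa, n = 1.36
Concrete has the lowest safety factor, n = 0.370.

concrete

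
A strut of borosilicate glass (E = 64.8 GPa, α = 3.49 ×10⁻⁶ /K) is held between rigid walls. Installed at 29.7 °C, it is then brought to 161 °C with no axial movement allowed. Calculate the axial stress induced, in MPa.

29.7 MPa

ΔT = 131.3 K. Constrained thermal stress σ = E·α·ΔT = 64.80×10³ MPa × 3.49×10⁻⁶ × 131.3 = 29.7 MPa (compressive).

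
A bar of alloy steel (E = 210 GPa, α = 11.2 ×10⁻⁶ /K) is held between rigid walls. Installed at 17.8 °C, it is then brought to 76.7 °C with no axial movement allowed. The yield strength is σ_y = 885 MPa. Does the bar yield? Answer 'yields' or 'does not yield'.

ΔT = 58.90 K. Constrained thermal stress σ = E·α·ΔT = 210.0×10³ MPa × 11.2×10⁻⁶ × 58.90 = 139 MPa (compressive).
Compare to σ_y = 885 MPa: σ < σ_y, so it does not yield.

does not yield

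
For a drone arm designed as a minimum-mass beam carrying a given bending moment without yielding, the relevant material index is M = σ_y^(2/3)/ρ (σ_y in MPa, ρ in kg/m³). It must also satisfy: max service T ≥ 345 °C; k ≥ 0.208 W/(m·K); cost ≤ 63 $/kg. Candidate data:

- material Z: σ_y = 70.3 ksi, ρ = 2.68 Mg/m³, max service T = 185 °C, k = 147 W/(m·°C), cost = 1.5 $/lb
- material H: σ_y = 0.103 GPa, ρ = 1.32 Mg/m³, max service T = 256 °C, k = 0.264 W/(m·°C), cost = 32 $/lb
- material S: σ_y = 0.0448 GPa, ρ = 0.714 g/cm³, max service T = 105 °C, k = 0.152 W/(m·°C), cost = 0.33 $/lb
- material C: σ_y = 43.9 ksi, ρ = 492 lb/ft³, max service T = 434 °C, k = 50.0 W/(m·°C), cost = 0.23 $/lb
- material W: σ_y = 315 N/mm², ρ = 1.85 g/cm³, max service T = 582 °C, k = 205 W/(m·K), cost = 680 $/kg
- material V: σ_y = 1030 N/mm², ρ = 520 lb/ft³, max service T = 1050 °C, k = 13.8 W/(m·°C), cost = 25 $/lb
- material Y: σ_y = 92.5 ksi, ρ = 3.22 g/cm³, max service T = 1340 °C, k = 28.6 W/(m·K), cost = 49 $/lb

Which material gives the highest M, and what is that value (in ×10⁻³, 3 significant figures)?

Screen on constraints: max service T ≥ 345 °C; k ≥ 0.208 W/(m·K); cost ≤ 63 $/kg. Survivors: material C, material V.
Normalizing units and computing the index:
  material C: σ_y = 302.7 MPa, ρ = 7881 kg/m³
  material V: σ_y = 1030 MPa, ρ = 8330 kg/m³
  material V: M = 12.2×10⁻³
  material C: M = 5.72×10⁻³
Material V ranks first.

material V, M = 12.2×10⁻³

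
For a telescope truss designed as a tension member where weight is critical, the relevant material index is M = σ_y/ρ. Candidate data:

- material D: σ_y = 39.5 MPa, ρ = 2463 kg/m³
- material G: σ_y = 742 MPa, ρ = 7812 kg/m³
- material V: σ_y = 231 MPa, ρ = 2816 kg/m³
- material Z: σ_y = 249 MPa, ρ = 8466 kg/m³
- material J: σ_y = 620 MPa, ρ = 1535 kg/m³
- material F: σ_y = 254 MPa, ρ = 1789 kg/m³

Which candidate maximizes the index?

Per-candidate index values:
  material J: M = 404 kN·m/kg
  material F: M = 142 kN·m/kg
  material G: M = 95.0 kN·m/kg
  material V: M = 82.0 kN·m/kg
  material Z: M = 29.4 kN·m/kg
  material D: M = 16.0 kN·m/kg
Highest index: material J.

material J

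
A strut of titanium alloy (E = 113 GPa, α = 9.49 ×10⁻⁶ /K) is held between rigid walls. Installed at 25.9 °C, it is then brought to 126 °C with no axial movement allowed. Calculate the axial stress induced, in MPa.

107 MPa

ΔT = 100.1 K. Constrained thermal stress σ = E·α·ΔT = 113.0×10³ MPa × 9.49×10⁻⁶ × 100.1 = 107 MPa (compressive).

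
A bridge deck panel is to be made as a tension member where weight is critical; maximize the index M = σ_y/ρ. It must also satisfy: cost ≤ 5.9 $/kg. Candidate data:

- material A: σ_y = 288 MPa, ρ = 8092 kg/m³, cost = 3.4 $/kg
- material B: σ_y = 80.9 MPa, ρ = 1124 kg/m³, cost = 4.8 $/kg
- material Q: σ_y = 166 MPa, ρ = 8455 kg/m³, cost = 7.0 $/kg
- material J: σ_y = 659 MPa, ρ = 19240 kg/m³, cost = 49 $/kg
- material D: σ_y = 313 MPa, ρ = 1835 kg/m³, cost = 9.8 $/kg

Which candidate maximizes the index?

material B

Screen on constraints: cost ≤ 5.9 $/kg. Survivors: material A, material B.
Evaluate M for each candidate:
  material B: M = 72.0 kN·m/kg
  material A: M = 35.6 kN·m/kg
The maximum is for material B.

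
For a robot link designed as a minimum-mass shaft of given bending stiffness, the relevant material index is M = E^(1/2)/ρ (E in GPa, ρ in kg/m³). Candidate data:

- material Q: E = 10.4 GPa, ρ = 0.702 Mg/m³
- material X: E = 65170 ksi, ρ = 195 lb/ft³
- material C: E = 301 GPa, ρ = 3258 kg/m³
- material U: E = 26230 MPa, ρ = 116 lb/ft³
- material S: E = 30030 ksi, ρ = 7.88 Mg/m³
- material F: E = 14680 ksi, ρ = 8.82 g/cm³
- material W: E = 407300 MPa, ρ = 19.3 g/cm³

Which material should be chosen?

After converting to SI:
  material Q: E = 10.40 GPa, ρ = 702.0 kg/m³
  material X: E = 449.3 GPa, ρ = 3124 kg/m³
  material C: E = 301.0 GPa, ρ = 3258 kg/m³
  material U: E = 26.23 GPa, ρ = 1858 kg/m³
  material S: E = 207.0 GPa, ρ = 7880 kg/m³
  material F: E = 101.2 GPa, ρ = 8820 kg/m³
  material W: E = 407.3 GPa, ρ = 19300 kg/m³
  material X: M = 6.79×10⁻³
  material C: M = 5.33×10⁻³
  material Q: M = 4.59×10⁻³
  material U: M = 2.76×10⁻³
  material S: M = 1.83×10⁻³
  material F: M = 1.14×10⁻³
  material W: M = 1.05×10⁻³
Material X has the largest M.

material X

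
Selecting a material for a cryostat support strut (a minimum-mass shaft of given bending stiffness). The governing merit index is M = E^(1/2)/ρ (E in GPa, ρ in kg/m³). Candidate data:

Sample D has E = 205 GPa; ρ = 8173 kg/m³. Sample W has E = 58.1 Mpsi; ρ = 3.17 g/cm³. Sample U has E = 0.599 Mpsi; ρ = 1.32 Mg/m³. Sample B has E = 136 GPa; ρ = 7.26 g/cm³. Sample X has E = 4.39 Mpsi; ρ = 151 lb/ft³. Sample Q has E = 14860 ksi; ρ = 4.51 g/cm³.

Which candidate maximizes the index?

Convert each candidate to consistent units, then evaluate M:
  sample D: E = 205.0 GPa, ρ = 8173 kg/m³
  sample W: E = 400.6 GPa, ρ = 3170 kg/m³
  sample U: E = 4.130 GPa, ρ = 1320 kg/m³
  sample B: E = 136.0 GPa, ρ = 7260 kg/m³
  sample X: E = 30.27 GPa, ρ = 2419 kg/m³
  sample Q: E = 102.5 GPa, ρ = 4510 kg/m³
  sample W: M = 6.31×10⁻³
  sample X: M = 2.27×10⁻³
  sample Q: M = 2.24×10⁻³
  sample D: M = 1.75×10⁻³
  sample B: M = 1.61×10⁻³
  sample U: M = 1.54×10⁻³
Sample W ranks first.

sample W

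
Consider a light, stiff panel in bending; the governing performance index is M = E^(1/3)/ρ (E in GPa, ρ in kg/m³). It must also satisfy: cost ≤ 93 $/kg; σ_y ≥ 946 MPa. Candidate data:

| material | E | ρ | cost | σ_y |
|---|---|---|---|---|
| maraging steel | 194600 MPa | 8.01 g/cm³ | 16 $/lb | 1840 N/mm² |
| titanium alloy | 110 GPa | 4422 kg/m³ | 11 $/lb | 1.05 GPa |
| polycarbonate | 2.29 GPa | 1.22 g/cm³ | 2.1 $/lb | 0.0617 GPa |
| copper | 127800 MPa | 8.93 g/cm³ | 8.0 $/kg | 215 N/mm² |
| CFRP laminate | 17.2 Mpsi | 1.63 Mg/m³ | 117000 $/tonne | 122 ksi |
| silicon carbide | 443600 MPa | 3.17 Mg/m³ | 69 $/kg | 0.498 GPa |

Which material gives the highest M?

titanium alloy

Screen on constraints: cost ≤ 93 $/kg; σ_y ≥ 946 MPa. Survivors: maraging steel, titanium alloy.
Normalizing units and computing the index:
  maraging steel: E = 194.6 GPa, ρ = 8010 kg/m³
  titanium alloy: E = 110.0 GPa, ρ = 4422 kg/m³
  titanium alloy: M = 1.08×10⁻³
  maraging steel: M = 0.723×10⁻³
The maximum is for titanium alloy.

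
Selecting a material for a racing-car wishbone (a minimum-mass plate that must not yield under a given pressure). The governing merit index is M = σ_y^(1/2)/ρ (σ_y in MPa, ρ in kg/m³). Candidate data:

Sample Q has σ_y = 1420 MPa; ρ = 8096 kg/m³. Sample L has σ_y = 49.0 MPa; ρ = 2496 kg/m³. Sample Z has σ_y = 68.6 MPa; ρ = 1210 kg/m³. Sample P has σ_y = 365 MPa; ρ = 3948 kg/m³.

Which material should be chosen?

Per-candidate index values:
  sample Z: M = 6.85×10⁻³
  sample P: M = 4.84×10⁻³
  sample Q: M = 4.65×10⁻³
  sample L: M = 2.80×10⁻³
Sample Z ranks first.

sample Z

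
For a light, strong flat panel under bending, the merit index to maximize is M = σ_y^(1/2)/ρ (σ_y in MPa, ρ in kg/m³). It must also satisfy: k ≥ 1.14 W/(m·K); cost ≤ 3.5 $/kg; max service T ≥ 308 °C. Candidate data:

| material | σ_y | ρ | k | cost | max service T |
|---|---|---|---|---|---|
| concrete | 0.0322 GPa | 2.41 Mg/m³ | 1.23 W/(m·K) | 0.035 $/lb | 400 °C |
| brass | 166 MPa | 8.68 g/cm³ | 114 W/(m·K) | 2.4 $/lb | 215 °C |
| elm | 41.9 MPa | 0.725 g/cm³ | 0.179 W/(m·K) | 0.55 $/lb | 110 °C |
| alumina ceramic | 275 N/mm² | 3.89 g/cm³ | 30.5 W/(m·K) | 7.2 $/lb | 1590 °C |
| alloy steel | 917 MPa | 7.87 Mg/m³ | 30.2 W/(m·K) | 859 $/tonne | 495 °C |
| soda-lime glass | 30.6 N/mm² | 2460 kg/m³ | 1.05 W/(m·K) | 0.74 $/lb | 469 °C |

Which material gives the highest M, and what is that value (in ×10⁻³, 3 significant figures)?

Screen on constraints: k ≥ 1.14 W/(m·K); cost ≤ 3.5 $/kg; max service T ≥ 308 °C. Survivors: concrete, alloy steel.
Convert each candidate to consistent units, then evaluate M:
  concrete: σ_y = 32.20 MPa, ρ = 2410 kg/m³
  alloy steel: σ_y = 917.0 MPa, ρ = 7870 kg/m³
  alloy steel: M = 3.85×10⁻³
  concrete: M = 2.35×10⁻³
The maximum is for alloy steel.

alloy steel, M = 3.85×10⁻³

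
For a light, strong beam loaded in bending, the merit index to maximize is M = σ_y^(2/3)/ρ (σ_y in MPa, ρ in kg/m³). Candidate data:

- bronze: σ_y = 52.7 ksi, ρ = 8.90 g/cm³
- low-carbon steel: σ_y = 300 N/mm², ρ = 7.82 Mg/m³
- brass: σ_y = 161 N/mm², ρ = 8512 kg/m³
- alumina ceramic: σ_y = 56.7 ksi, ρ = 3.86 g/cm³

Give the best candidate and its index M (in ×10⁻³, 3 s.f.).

Putting every candidate on a common basis:
  bronze: σ_y = 363.4 MPa, ρ = 8900 kg/m³
  low-carbon steel: σ_y = 300.0 MPa, ρ = 7820 kg/m³
  brass: σ_y = 161.0 MPa, ρ = 8512 kg/m³
  alumina ceramic: σ_y = 390.9 MPa, ρ = 3860 kg/m³
  alumina ceramic: M = 13.9×10⁻³
  low-carbon steel: M = 5.73×10⁻³
  bronze: M = 5.72×10⁻³
  brass: M = 3.48×10⁻³
Alumina ceramic has the largest M.

alumina ceramic, M = 13.9×10⁻³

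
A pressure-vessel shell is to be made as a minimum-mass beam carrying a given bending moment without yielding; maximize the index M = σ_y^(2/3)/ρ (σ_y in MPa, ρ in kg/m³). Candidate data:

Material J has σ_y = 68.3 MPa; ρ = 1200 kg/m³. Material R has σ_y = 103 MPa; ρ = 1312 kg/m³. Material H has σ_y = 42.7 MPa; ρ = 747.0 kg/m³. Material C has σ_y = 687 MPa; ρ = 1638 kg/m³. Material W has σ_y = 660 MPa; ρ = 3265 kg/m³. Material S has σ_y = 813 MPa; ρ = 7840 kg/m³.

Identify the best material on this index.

Evaluate M for each candidate:
  material C: M = 47.5×10⁻³
  material W: M = 23.2×10⁻³
  material R: M = 16.7×10⁻³
  material H: M = 16.4×10⁻³
  material J: M = 13.9×10⁻³
  material S: M = 11.1×10⁻³
Material C has the largest M.

material C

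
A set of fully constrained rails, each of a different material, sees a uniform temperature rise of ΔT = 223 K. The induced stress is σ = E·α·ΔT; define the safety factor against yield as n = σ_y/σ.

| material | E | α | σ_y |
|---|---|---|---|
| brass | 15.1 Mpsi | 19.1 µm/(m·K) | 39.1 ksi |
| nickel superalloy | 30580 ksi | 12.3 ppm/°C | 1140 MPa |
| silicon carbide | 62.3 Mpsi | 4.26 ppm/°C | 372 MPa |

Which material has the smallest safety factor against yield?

brass

With everything in SI (GPa, ×10⁻⁶/K, MPa):
  brass: E = 104.1, α = 19.1, σ_y = 269.6 → σ = 443 MPa, n = 0.608
  nickel superalloy: E = 210.8, α = 12.3, σ_y = 1140 → σ = 578 MPa, n = 1.97
  silicon carbide: E = 429.5, α = 4.26, σ_y = 372.0 → σ = 408 MPa, n = 0.912
Smallest n: brass with n = 0.608.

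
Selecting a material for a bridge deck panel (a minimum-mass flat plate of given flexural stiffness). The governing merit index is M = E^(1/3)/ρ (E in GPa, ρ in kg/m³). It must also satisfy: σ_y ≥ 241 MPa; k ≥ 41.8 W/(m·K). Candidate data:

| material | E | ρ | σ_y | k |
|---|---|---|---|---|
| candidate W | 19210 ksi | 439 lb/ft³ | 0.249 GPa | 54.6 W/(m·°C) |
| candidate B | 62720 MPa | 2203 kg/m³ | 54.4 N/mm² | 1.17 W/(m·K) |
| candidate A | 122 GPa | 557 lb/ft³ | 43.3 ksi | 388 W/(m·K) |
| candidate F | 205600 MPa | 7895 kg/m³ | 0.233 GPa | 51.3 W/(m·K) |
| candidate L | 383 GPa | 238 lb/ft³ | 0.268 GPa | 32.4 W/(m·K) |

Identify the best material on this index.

candidate W

Screen on constraints: σ_y ≥ 241 MPa; k ≥ 41.8 W/(m·K). Survivors: candidate W, candidate A.
Normalizing units and computing the index:
  candidate W: E = 132.4 GPa, ρ = 7032 kg/m³
  candidate A: E = 122.0 GPa, ρ = 8922 kg/m³
  candidate W: M = 0.725×10⁻³
  candidate A: M = 0.556×10⁻³
Highest index: candidate W.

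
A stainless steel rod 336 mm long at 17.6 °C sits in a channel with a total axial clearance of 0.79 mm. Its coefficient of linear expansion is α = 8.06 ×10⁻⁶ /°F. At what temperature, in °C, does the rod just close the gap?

α = 8.06×10⁻⁶/°F × 9/5 = 14.5×10⁻⁶/K.
α·L₀·ΔT = 0.79 mm ⇒ ΔT = 0.79 / (14.5×10⁻⁶ × 336.0) = 162.1 K.
T = 17.6 + 162.1 = 179.7 °C.

180 °C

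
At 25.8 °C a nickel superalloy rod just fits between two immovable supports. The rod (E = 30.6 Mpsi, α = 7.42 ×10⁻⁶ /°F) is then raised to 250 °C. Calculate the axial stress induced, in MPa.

632 MPa

E = 30.6 Mpsi = 211.0 GPa.
α = 7.42×10⁻⁶/°F × 9/5 = 13.4×10⁻⁶/K.
ΔT = 224.2 K. Constrained thermal stress σ = E·α·ΔT = 211.0×10³ MPa × 13.4×10⁻⁶ × 224.2 = 632 MPa (compressive).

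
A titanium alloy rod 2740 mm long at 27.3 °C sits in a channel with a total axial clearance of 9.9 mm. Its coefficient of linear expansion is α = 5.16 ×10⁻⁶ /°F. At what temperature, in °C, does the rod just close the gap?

α = 5.16×10⁻⁶/°F × 9/5 = 9.29×10⁻⁶/K.
α·L₀·ΔT = 9.9 mm ⇒ ΔT = 9.9 / (9.29×10⁻⁶ × 2740.0) = 389.0 K.
T = 27.3 + 389.0 = 416.3 °C.

416 °C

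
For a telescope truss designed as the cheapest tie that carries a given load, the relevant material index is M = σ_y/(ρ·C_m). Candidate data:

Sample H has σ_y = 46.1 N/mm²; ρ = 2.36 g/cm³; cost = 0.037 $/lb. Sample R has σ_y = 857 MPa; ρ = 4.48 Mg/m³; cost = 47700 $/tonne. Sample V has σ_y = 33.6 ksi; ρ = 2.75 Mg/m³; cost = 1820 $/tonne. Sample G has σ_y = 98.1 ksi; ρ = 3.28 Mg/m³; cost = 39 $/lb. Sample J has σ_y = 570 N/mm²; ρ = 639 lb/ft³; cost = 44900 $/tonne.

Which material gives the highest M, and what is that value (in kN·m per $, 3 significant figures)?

After converting to SI:
  sample H: σ_y = 46.10 MPa, ρ = 2360 kg/m³, cost = 0.08157 $/kg
  sample R: σ_y = 857.0 MPa, ρ = 4480 kg/m³, cost = 47.70 $/kg
  sample V: σ_y = 231.7 MPa, ρ = 2750 kg/m³, cost = 1.820 $/kg
  sample G: σ_y = 676.4 MPa, ρ = 3280 kg/m³, cost = 85.98 $/kg
  sample J: σ_y = 570.0 MPa, ρ = 10240 kg/m³, cost = 44.90 $/kg
  sample H: M = 239 kN·m per $
  sample V: M = 46.3 kN·m per $
  sample R: M = 4.01 kN·m per $
  sample G: M = 2.40 kN·m per $
  sample J: M = 1.24 kN·m per $
Sample H has the largest M.

sample H, M = 239 kN·m per $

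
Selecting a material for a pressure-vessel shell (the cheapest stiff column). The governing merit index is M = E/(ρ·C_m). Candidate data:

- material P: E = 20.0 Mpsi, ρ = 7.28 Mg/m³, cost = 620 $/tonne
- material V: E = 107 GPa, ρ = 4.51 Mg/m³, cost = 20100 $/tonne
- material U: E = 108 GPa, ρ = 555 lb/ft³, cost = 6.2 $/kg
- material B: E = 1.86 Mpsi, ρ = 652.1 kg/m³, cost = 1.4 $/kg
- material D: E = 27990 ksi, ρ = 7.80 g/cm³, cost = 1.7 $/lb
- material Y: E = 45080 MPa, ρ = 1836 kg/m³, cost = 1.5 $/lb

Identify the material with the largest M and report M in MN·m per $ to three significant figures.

material P, M = 30.6 MN·m per $

After converting to SI:
  material P: E = 137.9 GPa, ρ = 7280 kg/m³, cost = 0.6200 $/kg
  material V: E = 107.0 GPa, ρ = 4510 kg/m³, cost = 20.10 $/kg
  material U: E = 108.0 GPa, ρ = 8890 kg/m³, cost = 6.200 $/kg
  material B: E = 12.82 GPa, ρ = 652.1 kg/m³, cost = 1.400 $/kg
  material D: E = 193.0 GPa, ρ = 7800 kg/m³, cost = 3.748 $/kg
  material Y: E = 45.08 GPa, ρ = 1836 kg/m³, cost = 3.307 $/kg
  material P: M = 30.6 MN·m per $
  material B: M = 14.0 MN·m per $
  material Y: M = 7.42 MN·m per $
  material D: M = 6.60 MN·m per $
  material U: M = 1.96 MN·m per $
  material V: M = 1.18 MN·m per $
Material P ranks first.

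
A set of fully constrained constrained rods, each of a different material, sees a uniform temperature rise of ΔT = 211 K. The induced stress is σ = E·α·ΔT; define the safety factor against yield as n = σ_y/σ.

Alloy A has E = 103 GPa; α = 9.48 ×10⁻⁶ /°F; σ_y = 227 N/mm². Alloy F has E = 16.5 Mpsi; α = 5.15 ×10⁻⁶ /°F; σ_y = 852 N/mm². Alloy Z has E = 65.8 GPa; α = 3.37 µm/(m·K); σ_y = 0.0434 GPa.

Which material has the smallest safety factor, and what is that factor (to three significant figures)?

Per material, after unit conversion:
  alloy A: E = 103.0, α = 17.1, σ_y = 227.0 → σ = 371 MPa, n = 0.612
  alloy F: E = 113.8, α = 9.27, σ_y = 852.0 → σ = 223 MPa, n = 3.83
  alloy Z: E = 65.80, α = 3.37, σ_y = 43.40 → σ = 46.8 MPa, n = 0.928
The minimum is alloy A at n = 0.612.

alloy A, n = 0.612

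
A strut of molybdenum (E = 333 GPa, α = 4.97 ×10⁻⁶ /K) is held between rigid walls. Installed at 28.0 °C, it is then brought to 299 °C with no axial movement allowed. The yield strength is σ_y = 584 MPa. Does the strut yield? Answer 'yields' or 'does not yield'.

ΔT = 271.0 K. Constrained thermal stress σ = E·α·ΔT = 333.0×10³ MPa × 4.97×10⁻⁶ × 271.0 = 449 MPa (compressive).
Compare to σ_y = 584 MPa: σ < σ_y, so it does not yield.

does not yield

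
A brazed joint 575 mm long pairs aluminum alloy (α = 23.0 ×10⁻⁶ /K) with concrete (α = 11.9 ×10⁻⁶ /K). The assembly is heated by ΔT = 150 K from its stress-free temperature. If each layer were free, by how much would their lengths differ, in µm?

957 µm

Δα = |23.0 − 11.9|×10⁻⁶/K = 11.1×10⁻⁶/K.
ΔL_mismatch = Δα·L·ΔT = 11.1×10⁻⁶ × 575.0 mm × 150.0 K = 957 µm.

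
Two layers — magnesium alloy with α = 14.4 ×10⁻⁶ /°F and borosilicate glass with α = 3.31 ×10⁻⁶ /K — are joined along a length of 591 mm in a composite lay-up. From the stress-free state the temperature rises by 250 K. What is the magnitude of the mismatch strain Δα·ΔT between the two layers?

5.65×10⁻³

magnesium alloy: α = 14.4×10⁻⁶/°F × 9/5 = 25.9×10⁻⁶/K.
Δα = |25.9 − 3.31|×10⁻⁶/K = 22.6×10⁻⁶/K.
Mismatch strain = Δα·ΔT = 22.6×10⁻⁶ × 250.0 = 5.65×10⁻³.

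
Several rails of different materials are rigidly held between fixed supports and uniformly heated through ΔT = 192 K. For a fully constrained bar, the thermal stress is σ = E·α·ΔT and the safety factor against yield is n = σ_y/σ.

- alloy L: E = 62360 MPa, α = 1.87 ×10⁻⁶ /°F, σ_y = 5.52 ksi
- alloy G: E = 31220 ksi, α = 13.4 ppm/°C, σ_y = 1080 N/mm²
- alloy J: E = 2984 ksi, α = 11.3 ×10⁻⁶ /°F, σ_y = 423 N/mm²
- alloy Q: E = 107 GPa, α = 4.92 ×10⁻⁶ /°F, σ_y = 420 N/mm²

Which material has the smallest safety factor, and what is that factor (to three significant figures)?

With everything in SI (GPa, ×10⁻⁶/K, MPa):
  alloy L: E = 62.36, α = 3.37, σ_y = 38.06 → σ = 40.3 MPa, n = 0.944
  alloy G: E = 215.3, α = 13.4, σ_y = 1080 → σ = 554 MPa, n = 1.95
  alloy J: E = 20.57, α = 20.3, σ_y = 423.0 → σ = 80.3 MPa, n = 5.26
  alloy Q: E = 107.0, α = 8.86, σ_y = 420.0 → σ = 182 MPa, n = 2.31
The minimum is alloy L at n = 0.944.

alloy L, n = 0.944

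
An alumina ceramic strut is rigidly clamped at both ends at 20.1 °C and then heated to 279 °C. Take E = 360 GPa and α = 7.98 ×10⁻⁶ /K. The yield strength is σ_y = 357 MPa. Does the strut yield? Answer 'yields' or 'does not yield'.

yields

ΔT = 258.9 K. Constrained thermal stress σ = E·α·ΔT = 360.0×10³ MPa × 7.98×10⁻⁶ × 258.9 = 744 MPa (compressive).
Compare to σ_y = 357 MPa: σ ≥ σ_y, so it yields.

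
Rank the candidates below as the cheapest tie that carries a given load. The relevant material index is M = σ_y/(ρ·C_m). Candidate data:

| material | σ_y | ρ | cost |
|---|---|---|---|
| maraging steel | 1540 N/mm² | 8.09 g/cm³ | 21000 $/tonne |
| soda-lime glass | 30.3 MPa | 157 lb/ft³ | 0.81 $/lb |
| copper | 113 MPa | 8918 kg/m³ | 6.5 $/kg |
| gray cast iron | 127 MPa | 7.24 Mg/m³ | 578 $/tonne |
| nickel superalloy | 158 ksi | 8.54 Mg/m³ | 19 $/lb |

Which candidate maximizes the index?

Normalizing units and computing the index:
  maraging steel: σ_y = 1540 MPa, ρ = 8090 kg/m³, cost = 21.00 $/kg
  soda-lime glass: σ_y = 30.30 MPa, ρ = 2515 kg/m³, cost = 1.786 $/kg
  copper: σ_y = 113.0 MPa, ρ = 8918 kg/m³, cost = 6.500 $/kg
  gray cast iron: σ_y = 127.0 MPa, ρ = 7240 kg/m³, cost = 0.5780 $/kg
  nickel superalloy: σ_y = 1089 MPa, ρ = 8540 kg/m³, cost = 41.89 $/kg
  gray cast iron: M = 30.3 kN·m per $
  maraging steel: M = 9.06 kN·m per $
  soda-lime glass: M = 6.75 kN·m per $
  nickel superalloy: M = 3.05 kN·m per $
  copper: M = 1.95 kN·m per $
Gray cast iron ranks first.

gray cast iron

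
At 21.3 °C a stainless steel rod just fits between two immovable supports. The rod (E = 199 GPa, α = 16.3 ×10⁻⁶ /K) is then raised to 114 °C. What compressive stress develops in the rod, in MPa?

301 MPa

ΔT = 92.70 K. Constrained thermal stress σ = E·α·ΔT = 199.0×10³ MPa × 16.3×10⁻⁶ × 92.70 = 301 MPa (compressive).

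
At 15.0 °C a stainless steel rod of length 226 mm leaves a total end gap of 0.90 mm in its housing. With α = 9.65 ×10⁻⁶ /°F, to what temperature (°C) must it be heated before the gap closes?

α = 9.65×10⁻⁶/°F × 9/5 = 17.4×10⁻⁶/K.
α·L₀·ΔT = 0.9 mm ⇒ ΔT = 0.9 / (17.4×10⁻⁶ × 226.0) = 229.3 K.
T = 15.0 + 229.3 = 244.3 °C.

244 °C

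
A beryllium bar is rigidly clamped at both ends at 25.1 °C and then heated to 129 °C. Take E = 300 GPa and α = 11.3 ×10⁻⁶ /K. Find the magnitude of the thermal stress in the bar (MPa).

352 MPa

ΔT = 103.9 K. Constrained thermal stress σ = E·α·ΔT = 300.0×10³ MPa × 11.3×10⁻⁶ × 103.9 = 352 MPa (compressive).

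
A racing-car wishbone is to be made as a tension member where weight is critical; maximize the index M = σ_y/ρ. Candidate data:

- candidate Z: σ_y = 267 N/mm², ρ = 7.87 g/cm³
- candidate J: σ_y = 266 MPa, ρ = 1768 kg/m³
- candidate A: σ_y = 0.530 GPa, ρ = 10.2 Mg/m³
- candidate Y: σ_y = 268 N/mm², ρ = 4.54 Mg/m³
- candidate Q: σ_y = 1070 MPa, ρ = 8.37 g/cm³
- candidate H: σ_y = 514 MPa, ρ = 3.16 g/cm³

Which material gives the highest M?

candidate H

After converting to SI:
  candidate Z: σ_y = 267.0 MPa, ρ = 7870 kg/m³
  candidate J: σ_y = 266.0 MPa, ρ = 1768 kg/m³
  candidate A: σ_y = 530.0 MPa, ρ = 10200 kg/m³
  candidate Y: σ_y = 268.0 MPa, ρ = 4540 kg/m³
  candidate Q: σ_y = 1070 MPa, ρ = 8370 kg/m³
  candidate H: σ_y = 514.0 MPa, ρ = 3160 kg/m³
  candidate H: M = 163 kN·m/kg
  candidate J: M = 150 kN·m/kg
  candidate Q: M = 128 kN·m/kg
  candidate Y: M = 59.0 kN·m/kg
  candidate A: M = 52.0 kN·m/kg
  candidate Z: M = 33.9 kN·m/kg
Candidate H has the largest M.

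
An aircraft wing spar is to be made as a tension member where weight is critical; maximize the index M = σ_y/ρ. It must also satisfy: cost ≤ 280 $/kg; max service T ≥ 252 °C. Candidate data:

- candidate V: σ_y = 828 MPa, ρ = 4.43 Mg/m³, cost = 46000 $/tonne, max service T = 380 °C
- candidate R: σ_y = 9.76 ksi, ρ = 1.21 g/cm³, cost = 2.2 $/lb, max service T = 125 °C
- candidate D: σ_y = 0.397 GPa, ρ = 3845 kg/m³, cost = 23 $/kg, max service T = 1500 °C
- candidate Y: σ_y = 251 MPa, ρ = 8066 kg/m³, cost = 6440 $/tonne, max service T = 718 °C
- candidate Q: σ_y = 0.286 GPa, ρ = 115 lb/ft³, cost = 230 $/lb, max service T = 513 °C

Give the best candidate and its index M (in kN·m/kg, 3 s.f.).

Screen on constraints: cost ≤ 280 $/kg; max service T ≥ 252 °C. Survivors: candidate V, candidate D, candidate Y.
In SI units:
  candidate V: σ_y = 828.0 MPa, ρ = 4430 kg/m³
  candidate D: σ_y = 397.0 MPa, ρ = 3845 kg/m³
  candidate Y: σ_y = 251.0 MPa, ρ = 8066 kg/m³
  candidate V: M = 187 kN·m/kg
  candidate D: M = 103 kN·m/kg
  candidate Y: M = 31.1 kN·m/kg
Candidate V ranks first.

candidate V, M = 187 kN·m/kg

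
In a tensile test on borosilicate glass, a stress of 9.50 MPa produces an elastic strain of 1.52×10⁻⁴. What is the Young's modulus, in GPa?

62.5 GPa

E = σ/ε = 9.50 MPa / 1.52×10⁻⁴ = 62500 MPa = 62.5 GPa.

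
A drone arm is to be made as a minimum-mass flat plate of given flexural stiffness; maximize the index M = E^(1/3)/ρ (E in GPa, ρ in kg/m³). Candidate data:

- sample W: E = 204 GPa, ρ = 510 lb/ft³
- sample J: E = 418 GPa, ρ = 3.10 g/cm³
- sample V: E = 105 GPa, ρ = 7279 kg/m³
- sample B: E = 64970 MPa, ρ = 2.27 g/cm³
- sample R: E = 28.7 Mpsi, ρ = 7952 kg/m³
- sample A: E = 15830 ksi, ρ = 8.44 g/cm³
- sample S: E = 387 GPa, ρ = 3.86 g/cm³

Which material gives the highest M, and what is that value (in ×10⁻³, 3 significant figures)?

sample J, M = 2.41×10⁻³

Normalizing units and computing the index:
  sample W: E = 204.0 GPa, ρ = 8169 kg/m³
  sample J: E = 418.0 GPa, ρ = 3100 kg/m³
  sample V: E = 105.0 GPa, ρ = 7279 kg/m³
  sample B: E = 64.97 GPa, ρ = 2270 kg/m³
  sample R: E = 197.9 GPa, ρ = 7952 kg/m³
  sample A: E = 109.1 GPa, ρ = 8440 kg/m³
  sample S: E = 387.0 GPa, ρ = 3860 kg/m³
  sample J: M = 2.41×10⁻³
  sample S: M = 1.89×10⁻³
  sample B: M = 1.77×10⁻³
  sample R: M = 0.733×10⁻³
  sample W: M = 0.721×10⁻³
  sample V: M = 0.648×10⁻³
  sample A: M = 0.566×10⁻³
Sample J ranks first.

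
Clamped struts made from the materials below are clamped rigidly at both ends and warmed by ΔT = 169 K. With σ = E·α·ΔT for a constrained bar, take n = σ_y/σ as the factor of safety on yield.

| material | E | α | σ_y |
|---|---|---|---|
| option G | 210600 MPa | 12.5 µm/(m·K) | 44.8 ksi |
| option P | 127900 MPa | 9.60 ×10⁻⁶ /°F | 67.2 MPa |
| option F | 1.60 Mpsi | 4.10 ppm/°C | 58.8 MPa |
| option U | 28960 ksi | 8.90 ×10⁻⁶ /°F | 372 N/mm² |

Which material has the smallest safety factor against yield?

Per material, after unit conversion:
  option G: E = 210.6, α = 12.5, σ_y = 308.9 → σ = 445 MPa, n = 0.694
  option P: E = 127.9, α = 17.3, σ_y = 67.20 → σ = 374 MPa, n = 0.180
  option F: E = 11.03, α = 4.10, σ_y = 58.80 → σ = 7.64 MPa, n = 7.69
  option U: E = 199.7, α = 16.0, σ_y = 372.0 → σ = 541 MPa, n = 0.688
Smallest n: option P with n = 0.180.

option P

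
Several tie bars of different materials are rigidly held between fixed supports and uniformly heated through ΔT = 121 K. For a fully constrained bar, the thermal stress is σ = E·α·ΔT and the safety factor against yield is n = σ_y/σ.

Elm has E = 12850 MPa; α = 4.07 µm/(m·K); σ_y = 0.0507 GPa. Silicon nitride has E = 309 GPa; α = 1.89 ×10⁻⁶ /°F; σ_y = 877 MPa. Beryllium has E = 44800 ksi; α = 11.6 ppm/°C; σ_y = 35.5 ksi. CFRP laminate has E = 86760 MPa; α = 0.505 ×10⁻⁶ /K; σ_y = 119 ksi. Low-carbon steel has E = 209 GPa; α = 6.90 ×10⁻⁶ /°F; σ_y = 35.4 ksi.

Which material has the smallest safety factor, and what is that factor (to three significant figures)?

beryllium, n = 0.565

Per material, after unit conversion:
  elm: E = 12.85, α = 4.07, σ_y = 50.70 → σ = 6.33 MPa, n = 8.01
  silicon nitride: E = 309.0, α = 3.40, σ_y = 877.0 → σ = 127 MPa, n = 6.89
  beryllium: E = 308.9, α = 11.6, σ_y = 244.8 → σ = 434 MPa, n = 0.565
  CFRP laminate: E = 86.76, α = 0.505, σ_y = 820.5 → σ = 5.30 MPa, n = 155
  low-carbon steel: E = 209.0, α = 12.4, σ_y = 244.1 → σ = 314 MPa, n = 0.777
Beryllium has the lowest safety factor, n = 0.565.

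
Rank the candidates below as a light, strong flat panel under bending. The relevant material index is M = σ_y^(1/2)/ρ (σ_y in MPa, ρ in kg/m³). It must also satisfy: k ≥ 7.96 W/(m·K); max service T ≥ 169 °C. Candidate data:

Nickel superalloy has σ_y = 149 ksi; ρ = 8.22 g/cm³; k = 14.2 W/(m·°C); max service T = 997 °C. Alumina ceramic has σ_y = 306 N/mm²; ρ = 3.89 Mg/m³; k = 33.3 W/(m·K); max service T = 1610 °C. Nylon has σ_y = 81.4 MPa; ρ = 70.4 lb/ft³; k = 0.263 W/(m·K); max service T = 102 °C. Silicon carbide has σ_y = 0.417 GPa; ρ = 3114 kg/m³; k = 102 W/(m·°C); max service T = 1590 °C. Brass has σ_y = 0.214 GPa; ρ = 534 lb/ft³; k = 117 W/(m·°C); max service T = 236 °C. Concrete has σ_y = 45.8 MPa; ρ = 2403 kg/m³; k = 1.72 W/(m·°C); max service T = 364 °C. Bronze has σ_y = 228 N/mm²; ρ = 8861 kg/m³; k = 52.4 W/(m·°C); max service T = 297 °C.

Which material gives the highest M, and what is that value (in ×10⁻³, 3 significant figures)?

silicon carbide, M = 6.56×10⁻³

Screen on constraints: k ≥ 7.96 W/(m·K); max service T ≥ 169 °C. Survivors: nickel superalloy, alumina ceramic, silicon carbide, brass, bronze.
Putting every candidate on a common basis:
  nickel superalloy: σ_y = 1027 MPa, ρ = 8220 kg/m³
  alumina ceramic: σ_y = 306.0 MPa, ρ = 3890 kg/m³
  silicon carbide: σ_y = 417.0 MPa, ρ = 3114 kg/m³
  brass: σ_y = 214.0 MPa, ρ = 8554 kg/m³
  bronze: σ_y = 228.0 MPa, ρ = 8861 kg/m³
  silicon carbide: M = 6.56×10⁻³
  alumina ceramic: M = 4.50×10⁻³
  nickel superalloy: M = 3.90×10⁻³
  brass: M = 1.71×10⁻³
  bronze: M = 1.70×10⁻³
Silicon carbide has the largest M.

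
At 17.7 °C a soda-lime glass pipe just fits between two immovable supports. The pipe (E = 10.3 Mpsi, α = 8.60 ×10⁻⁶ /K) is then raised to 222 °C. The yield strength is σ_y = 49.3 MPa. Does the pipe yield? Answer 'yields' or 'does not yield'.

yields

E = 10.3 Mpsi = 71.02 GPa.
ΔT = 204.3 K. Constrained thermal stress σ = E·α·ΔT = 71.02×10³ MPa × 8.60×10⁻⁶ × 204.3 = 125 MPa (compressive).
Compare to σ_y = 49.3 MPa: σ ≥ σ_y, so it yields.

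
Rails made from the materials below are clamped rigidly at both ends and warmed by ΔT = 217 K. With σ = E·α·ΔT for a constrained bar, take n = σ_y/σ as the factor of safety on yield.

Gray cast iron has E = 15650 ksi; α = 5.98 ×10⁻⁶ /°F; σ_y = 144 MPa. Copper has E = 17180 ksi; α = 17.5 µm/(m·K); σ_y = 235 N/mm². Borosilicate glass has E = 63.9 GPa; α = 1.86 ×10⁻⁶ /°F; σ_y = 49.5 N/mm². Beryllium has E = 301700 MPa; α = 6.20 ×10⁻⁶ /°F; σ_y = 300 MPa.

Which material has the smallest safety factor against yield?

beryllium

Converting E to GPa, α to ×10⁻⁶/K, σ_y to MPa, then σ and n for each:
  gray cast iron: E = 107.9, α = 10.8, σ_y = 144.0 → σ = 252 MPa, n = 0.571
  copper: E = 118.5, α = 17.5, σ_y = 235.0 → σ = 450 MPa, n = 0.522
  borosilicate glass: E = 63.90, α = 3.35, σ_y = 49.50 → σ = 46.4 MPa, n = 1.07
  beryllium: E = 301.7, α = 11.2, σ_y = 300.0 → σ = 731 MPa, n = 0.411
The minimum is beryllium at n = 0.411.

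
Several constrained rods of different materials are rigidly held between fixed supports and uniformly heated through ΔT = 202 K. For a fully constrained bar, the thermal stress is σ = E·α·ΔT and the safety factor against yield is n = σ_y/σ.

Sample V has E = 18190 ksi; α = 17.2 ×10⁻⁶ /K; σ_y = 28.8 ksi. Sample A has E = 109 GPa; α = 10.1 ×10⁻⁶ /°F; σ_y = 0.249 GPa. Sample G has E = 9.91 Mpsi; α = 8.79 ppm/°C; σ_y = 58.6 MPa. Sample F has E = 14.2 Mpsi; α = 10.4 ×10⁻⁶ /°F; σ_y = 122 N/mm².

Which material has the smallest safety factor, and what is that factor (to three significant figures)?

sample F, n = 0.330

Converting E to GPa, α to ×10⁻⁶/K, σ_y to MPa, then σ and n for each:
  sample V: E = 125.4, α = 17.2, σ_y = 198.6 → σ = 436 MPa, n = 0.456
  sample A: E = 109.0, α = 18.2, σ_y = 249.0 → σ = 400 MPa, n = 0.622
  sample G: E = 68.33, α = 8.79, σ_y = 58.60 → σ = 121 MPa, n = 0.483
  sample F: E = 97.91, α = 18.7, σ_y = 122.0 → σ = 370 MPa, n = 0.330
The minimum is sample F at n = 0.330.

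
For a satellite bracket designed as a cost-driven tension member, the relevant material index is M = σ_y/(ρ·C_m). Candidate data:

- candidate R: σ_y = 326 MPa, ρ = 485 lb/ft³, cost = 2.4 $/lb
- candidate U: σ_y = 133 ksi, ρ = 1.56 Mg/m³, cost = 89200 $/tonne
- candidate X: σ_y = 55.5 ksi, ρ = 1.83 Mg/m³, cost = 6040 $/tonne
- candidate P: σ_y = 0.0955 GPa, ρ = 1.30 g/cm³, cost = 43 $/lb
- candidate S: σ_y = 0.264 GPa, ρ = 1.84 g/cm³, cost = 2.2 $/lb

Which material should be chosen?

In SI units:
  candidate R: σ_y = 326.0 MPa, ρ = 7769 kg/m³, cost = 5.291 $/kg
  candidate U: σ_y = 917.0 MPa, ρ = 1560 kg/m³, cost = 89.20 $/kg
  candidate X: σ_y = 382.7 MPa, ρ = 1830 kg/m³, cost = 6.040 $/kg
  candidate P: σ_y = 95.50 MPa, ρ = 1300 kg/m³, cost = 94.80 $/kg
  candidate S: σ_y = 264.0 MPa, ρ = 1840 kg/m³, cost = 4.850 $/kg
  candidate X: M = 34.6 kN·m per $
  candidate S: M = 29.6 kN·m per $
  candidate R: M = 7.93 kN·m per $
  candidate U: M = 6.59 kN·m per $
  candidate P: M = 0.775 kN·m per $
The maximum is for candidate X.

candidate X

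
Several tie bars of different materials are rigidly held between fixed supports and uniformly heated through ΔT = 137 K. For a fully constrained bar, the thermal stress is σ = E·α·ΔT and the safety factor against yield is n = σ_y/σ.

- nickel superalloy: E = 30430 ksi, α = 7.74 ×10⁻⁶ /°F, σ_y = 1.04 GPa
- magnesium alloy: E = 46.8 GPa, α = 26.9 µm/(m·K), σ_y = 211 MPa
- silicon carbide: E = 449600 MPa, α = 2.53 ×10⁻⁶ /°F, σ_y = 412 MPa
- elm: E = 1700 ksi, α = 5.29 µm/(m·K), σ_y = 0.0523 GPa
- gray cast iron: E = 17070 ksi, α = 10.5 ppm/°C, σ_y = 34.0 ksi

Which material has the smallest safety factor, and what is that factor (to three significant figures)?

In consistent units (E in GPa, α in ×10⁻⁶/K, σ_y in MPa):
  nickel superalloy: E = 209.8, α = 13.9, σ_y = 1040 → σ = 400 MPa, n = 2.60
  magnesium alloy: E = 46.80, α = 26.9, σ_y = 211.0 → σ = 172 MPa, n = 1.22
  silicon carbide: E = 449.6, α = 4.55, σ_y = 412.0 → σ = 281 MPa, n = 1.47
  elm: E = 11.72, α = 5.29, σ_y = 52.30 → σ = 8.49 MPa, n = 6.16
  gray cast iron: E = 117.7, α = 10.5, σ_y = 234.4 → σ = 169 MPa, n = 1.38
The minimum is magnesium alloy at n = 1.22.

magnesium alloy, n = 1.22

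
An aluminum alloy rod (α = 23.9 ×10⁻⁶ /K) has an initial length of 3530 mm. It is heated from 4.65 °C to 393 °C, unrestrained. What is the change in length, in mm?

32.8 mm

ΔT = 393 − 4.65 = 388.4 K.
ΔL = α·L₀·ΔT = 23.9×10⁻⁶ × 3530 mm × 388.4 K = 32.8 mm.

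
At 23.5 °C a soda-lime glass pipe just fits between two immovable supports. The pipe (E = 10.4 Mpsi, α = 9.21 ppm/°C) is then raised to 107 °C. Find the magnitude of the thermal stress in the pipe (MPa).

E = 10.4 Mpsi = 71.71 GPa.
ΔT = 83.50 K. Constrained thermal stress σ = E·α·ΔT = 71.71×10³ MPa × 9.21×10⁻⁶ × 83.50 = 55.1 MPa (compressive).

55.1 MPa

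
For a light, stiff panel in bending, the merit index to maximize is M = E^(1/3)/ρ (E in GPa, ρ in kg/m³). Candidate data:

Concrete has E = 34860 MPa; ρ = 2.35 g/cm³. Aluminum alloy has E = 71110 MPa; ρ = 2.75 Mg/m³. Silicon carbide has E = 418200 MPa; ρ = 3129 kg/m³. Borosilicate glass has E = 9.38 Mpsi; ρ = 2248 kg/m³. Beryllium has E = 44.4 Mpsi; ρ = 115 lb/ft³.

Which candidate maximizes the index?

In SI units:
  concrete: E = 34.86 GPa, ρ = 2350 kg/m³
  aluminum alloy: E = 71.11 GPa, ρ = 2750 kg/m³
  silicon carbide: E = 418.2 GPa, ρ = 3129 kg/m³
  borosilicate glass: E = 64.67 GPa, ρ = 2248 kg/m³
  beryllium: E = 306.1 GPa, ρ = 1842 kg/m³
  beryllium: M = 3.66×10⁻³
  silicon carbide: M = 2.39×10⁻³
  borosilicate glass: M = 1.79×10⁻³
  aluminum alloy: M = 1.51×10⁻³
  concrete: M = 1.39×10⁻³
Beryllium ranks first.

beryllium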